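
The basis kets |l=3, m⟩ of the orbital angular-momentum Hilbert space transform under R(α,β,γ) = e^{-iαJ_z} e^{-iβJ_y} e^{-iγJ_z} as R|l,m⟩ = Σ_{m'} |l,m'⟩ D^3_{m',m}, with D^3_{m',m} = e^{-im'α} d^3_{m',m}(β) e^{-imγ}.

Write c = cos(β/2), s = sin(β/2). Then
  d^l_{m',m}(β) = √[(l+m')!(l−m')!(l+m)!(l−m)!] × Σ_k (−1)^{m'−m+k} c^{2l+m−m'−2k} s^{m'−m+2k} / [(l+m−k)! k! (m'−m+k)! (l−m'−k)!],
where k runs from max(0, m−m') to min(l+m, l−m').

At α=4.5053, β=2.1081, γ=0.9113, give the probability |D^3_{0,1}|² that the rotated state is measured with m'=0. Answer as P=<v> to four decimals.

D^3_{0,1}(4.5053,2.1081,0.9113) = e^{-i·0·4.5053}·d^3_{0,1}(2.1081)·e^{-i·1·0.9113}. Compute d first:
With c≡cos(β/2)=0.494054 and s≡sin(β/2)=0.869431, N=[6·6·24·2]^{1/2}=41.569219
Admissible k: 1..3 (factorial args all ≥0)
  k=1: (−1)^0·41.5692/(12)·0.4941^5·0.8694^1 = +0.088654
  k=2: (−1)^1·41.5692/(4)·0.4941^3·0.8694^3 = -0.823646
  k=3: (−1)^2·41.5692/(12)·0.4941^1·0.8694^5 = +0.850239
d^3_{0,1}(2.1081) = +0.088654 -0.823646 +0.850239 = +0.115247
|D^3_{0,1}|² = |d^3_{0,1}(β)|² = (+0.115247)² = 0.013282 (the z-rotation phases have unit modulus)

P=0.0133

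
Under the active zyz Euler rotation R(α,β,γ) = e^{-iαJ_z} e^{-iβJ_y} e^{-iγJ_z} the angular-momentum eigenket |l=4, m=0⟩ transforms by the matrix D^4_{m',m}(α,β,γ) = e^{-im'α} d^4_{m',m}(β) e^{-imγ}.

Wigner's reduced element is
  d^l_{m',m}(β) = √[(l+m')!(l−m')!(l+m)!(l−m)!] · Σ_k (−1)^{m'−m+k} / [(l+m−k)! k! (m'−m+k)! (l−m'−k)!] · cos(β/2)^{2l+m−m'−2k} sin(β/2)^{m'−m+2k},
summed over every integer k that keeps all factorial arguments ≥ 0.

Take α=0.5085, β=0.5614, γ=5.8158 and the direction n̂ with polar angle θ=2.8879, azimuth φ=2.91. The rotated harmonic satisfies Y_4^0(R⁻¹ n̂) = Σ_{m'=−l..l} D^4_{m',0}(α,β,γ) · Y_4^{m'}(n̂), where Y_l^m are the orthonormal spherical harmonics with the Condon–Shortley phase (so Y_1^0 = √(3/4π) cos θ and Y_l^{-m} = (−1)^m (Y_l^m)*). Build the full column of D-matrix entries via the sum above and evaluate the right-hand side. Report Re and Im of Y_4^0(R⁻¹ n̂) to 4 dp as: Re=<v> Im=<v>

Need the full column D^4_{m',0} for m'=−4..4 at α=0.5085, β=0.5614, γ=5.8158.
cos(β/2)=0.960862, sin(β/2)=0.277028
d^4_{-4,0}: single k=4 term ⇒ +0.042004;  D = -0.018768+0.037578i
d^4_{-3,0}: k∈[3..4] ⇒ +0.206035 -0.017126 = +0.188909;  D = +0.008554+0.188715i
d^4_{-2,0}: k∈[2..4] ⇒ +0.572974 -0.127008 +0.003959 = +0.449925;  D = +0.236625+0.382677i
d^4_{-1,0}: k∈[1..4] ⇒ +0.936840 -0.467244 +0.038839 -0.000538 = +0.507898;  D = +0.443636+0.247279i
d^4_{0,0}: k∈[0..4] ⇒ +0.726586 -0.966348 +0.180735 -0.006677 +0.000035 = -0.065669;  D = -0.065669+0.000000i
d^4_{1,0}: k∈[0..3] ⇒ -0.936840 +0.467244 -0.038839 +0.000538 = -0.507898;  D = -0.443636+0.247279i
d^4_{2,0}: k∈[0..2] ⇒ +0.572974 -0.127008 +0.003959 = +0.449925;  D = +0.236625-0.382677i
d^4_{3,0}: k∈[0..1] ⇒ -0.206035 +0.017126 = -0.188909;  D = -0.008554+0.188715i
d^4_{4,0}: single k=0 term ⇒ +0.042004;  D = -0.018768-0.037578i
Y_4^{m'}(θ=2.8879,φ=2.91) and Σ D·Y over m':
  (-0.0188+0.0376i)·(+0.0011+0.0014i)  (+0.0086+0.1887i)·(+0.0147+0.0123i)  (+0.2366+0.3827i)·(+0.1048+0.0523i)  (+0.4436+0.2473i)·(+0.3981+0.0939i)  (-0.0657+0.0000i)·(+0.5944+0.0000i)  (-0.4436+0.2473i)·(-0.3981+0.0939i)  (+0.2366-0.3827i)·(+0.1048-0.0523i)  (-0.0086+0.1887i)·(-0.0147+0.0123i)  (-0.0188-0.0376i)·(+0.0011-0.0014i)
Y_4^0(R⁻¹ n̂) = +0.272805+0.000000i

Re=0.2728 Im=0.0000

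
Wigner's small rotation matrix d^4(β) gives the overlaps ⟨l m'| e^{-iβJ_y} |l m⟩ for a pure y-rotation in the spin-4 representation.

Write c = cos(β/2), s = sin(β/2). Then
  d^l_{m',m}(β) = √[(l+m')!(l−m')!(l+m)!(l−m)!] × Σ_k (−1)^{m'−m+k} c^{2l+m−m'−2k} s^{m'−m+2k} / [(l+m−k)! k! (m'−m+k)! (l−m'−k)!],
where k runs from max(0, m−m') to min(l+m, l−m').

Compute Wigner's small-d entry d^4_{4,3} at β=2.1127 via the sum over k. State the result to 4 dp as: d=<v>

d^4_{4,3}(β=2.1127) via Wigner's sum:
c=cos(2.1127/2)=0.492053, s=sin(2.1127/2)=0.870565; N=√[40320·1·5040·1]=14255.272709
k: max(0,(3)−(4))=0 … min(4+(3),4−(4))=0
  k=0: (−1)^1·14255.2727/(5040)·0.4921^7·0.8706^1 = -0.017196
d^4_{4,3}(2.1127) = -0.017196

d=-0.0172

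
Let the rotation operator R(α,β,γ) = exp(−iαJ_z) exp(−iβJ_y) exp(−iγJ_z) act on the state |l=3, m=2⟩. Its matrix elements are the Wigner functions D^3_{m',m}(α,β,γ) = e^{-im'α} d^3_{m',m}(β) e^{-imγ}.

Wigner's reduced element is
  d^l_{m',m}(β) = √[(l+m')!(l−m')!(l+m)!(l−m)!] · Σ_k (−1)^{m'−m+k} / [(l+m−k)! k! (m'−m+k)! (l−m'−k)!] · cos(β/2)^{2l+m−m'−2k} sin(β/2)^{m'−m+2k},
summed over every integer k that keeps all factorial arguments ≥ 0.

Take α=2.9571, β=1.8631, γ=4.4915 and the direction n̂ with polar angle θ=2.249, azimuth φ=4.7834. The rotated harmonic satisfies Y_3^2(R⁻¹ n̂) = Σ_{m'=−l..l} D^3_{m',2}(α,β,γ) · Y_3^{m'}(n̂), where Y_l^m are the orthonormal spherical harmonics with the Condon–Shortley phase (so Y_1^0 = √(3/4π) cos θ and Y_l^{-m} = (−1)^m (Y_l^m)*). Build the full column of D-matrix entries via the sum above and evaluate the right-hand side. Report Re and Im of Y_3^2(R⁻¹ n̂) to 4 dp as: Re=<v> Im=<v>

Re=-0.0043 Im=0.0066

Need the full column D^3_{m',2} for m'=−3..3 at α=2.9571, β=1.8631, γ=4.4915.
cos(β/2)=0.596591, sin(β/2)=0.802546
d^3_{-3,2}: single k=5 term ⇒ +0.486520;  D = +0.483488-0.054231i
d^3_{-2,2}: k∈[4..5] ⇒ +0.738247 -0.267189 = +0.471059;  D = -0.469811-0.034259i
d^3_{-1,2}: k∈[3..4] ⇒ +0.694175 -0.628095 = +0.066080;  D = +0.063905+0.016814i
d^3_{0,2}: k∈[2..3] ⇒ +0.446896 -0.808710 = -0.361814;  D = +0.327077+0.154693i
d^3_{1,2}: k∈[1..2] ⇒ +0.191802 -0.694175 = -0.502373;  D = -0.407032-0.294454i
d^3_{2,2}: k∈[0..1] ⇒ +0.045088 -0.407958 = -0.362870;  D = +0.249998+0.263013i
d^3_{3,2}: single k=0 term ⇒ -0.148569;  D = -0.080864-0.124634i
Y_3^{m'}(θ=2.249,φ=4.7834) and Σ D·Y over m':
  (+0.4835-0.0542i)·(-0.0417-0.1926i)  (-0.4698-0.0343i)·(+0.3849-0.0550i)  (+0.0639+0.0168i)·(+0.0173+0.2430i)  (+0.3271+0.1547i)·(+0.2416+0.0000i)  (-0.4070-0.2945i)·(-0.0173+0.2430i)  (+0.2500+0.2630i)·(+0.3849+0.0550i)  (-0.0809-0.1246i)·(+0.0417-0.1926i)
Y_3^2(R⁻¹ n̂) = -0.004277+0.006563i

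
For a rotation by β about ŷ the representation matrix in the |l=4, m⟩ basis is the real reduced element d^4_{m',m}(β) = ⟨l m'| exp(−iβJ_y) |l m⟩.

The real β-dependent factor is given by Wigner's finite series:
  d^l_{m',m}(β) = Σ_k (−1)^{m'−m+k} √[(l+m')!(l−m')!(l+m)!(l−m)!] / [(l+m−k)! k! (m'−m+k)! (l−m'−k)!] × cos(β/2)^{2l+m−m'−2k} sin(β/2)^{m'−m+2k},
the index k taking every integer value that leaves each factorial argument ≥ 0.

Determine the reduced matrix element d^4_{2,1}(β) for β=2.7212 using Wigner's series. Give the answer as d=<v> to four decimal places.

d^4_{2,1}(β=2.7212) via Wigner's sum:
Half-angle: c=0.208652, s=0.977990. N=√(720·2·120·6)=1018.233765
k∈{0,1,2} keeps every argument non-negative
  k=0: (−1)^1·1018.2338/(240)·0.2087^7·0.9780^1 = -0.000071
  k=1: (−1)^2·1018.2338/(48)·0.2087^5·0.9780^3 = +0.007847
  k=2: (−1)^3·1018.2338/(72)·0.2087^3·0.9780^5 = -0.114935
d^4_{2,1}(2.7212) = -0.000071 +0.007847 -0.114935 = -0.107160

d=-0.1072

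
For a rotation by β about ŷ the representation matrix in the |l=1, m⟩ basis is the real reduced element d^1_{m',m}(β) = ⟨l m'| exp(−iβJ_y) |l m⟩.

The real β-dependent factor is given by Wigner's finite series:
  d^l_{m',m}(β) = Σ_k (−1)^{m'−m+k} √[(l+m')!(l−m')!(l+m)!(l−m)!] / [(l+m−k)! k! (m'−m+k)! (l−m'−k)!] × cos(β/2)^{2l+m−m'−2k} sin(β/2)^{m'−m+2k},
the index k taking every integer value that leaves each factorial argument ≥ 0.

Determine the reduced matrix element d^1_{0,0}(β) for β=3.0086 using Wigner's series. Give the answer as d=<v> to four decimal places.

d=-0.9912

d^1_{0,0}(β=3.0086) via Wigner's sum:
c=cos(3.0086/2)=0.066447, s=sin(3.0086/2)=0.997790; N=√[1·1·1·1]=1.000000
k∈{0,1} keeps every argument non-negative
  k=0: (−1)^0·1.0000/(1)·0.0664^2·0.9978^0 = +0.004415
  k=1: (−1)^1·1.0000/(1)·0.0664^0·0.9978^2 = -0.995585
d^1_{0,0}(3.0086) = +0.004415 -0.995585 = -0.991170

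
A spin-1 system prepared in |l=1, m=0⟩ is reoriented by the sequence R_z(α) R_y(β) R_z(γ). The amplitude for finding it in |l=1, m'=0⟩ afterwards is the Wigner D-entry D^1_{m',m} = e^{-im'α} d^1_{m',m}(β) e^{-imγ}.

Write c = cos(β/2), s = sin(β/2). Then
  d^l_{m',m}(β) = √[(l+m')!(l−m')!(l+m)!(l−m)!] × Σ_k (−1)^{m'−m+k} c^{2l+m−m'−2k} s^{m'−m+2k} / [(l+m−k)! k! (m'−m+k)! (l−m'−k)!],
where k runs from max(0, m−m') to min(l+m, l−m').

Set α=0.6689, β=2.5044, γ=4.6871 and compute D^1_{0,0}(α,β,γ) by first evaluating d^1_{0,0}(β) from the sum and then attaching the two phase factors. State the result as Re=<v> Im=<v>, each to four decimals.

Re=-0.8038 Im=0.0000

D^1_{0,0}(0.6689,2.5044,4.6871) = e^{-i·0·0.6689}·d^1_{0,0}(2.5044)·e^{-i·0·4.6871}. Compute d first:
With c≡cos(β/2)=0.313234 and s≡sin(β/2)=0.949676, N=[1·1·1·1]^{1/2}=1.000000
k: max(0,(0)−(0))=0 … min(1+(0),1−(0))=1
  k=0: (−1)^0·1.0000/(1)·0.3132^2·0.9497^0 = +0.098115
  k=1: (−1)^1·1.0000/(1)·0.3132^0·0.9497^2 = -0.901885
d^1_{0,0}(2.5044) = +0.098115 -0.901885 = -0.803769
Phases: e^{-i·(0)·0.6689}=+1.000000+0.000000i, e^{-i·(0)·4.6871}=+1.000000+0.000000i ⇒ D=-0.803769+0.000000i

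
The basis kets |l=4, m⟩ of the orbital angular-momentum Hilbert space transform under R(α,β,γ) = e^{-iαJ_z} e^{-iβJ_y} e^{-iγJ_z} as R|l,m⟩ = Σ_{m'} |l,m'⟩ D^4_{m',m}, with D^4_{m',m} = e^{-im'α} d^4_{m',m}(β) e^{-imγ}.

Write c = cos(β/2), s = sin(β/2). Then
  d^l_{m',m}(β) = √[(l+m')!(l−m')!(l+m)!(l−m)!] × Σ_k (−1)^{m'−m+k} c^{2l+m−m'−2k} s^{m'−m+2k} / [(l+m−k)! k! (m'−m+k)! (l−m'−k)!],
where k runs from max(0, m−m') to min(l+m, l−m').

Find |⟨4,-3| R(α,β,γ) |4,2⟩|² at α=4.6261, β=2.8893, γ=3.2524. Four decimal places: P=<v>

P=0.1795

First d^4_{-3,2}(β=2.8893), then the phase factors e^{-i(-3)α} and e^{-i(2)γ}:
c=cos(2.8893/2)=0.125812, s=sin(2.8893/2)=0.992054; N=√[1·5040·720·2]=2693.993318
k: max(0,(2)−(-3))=5 … min(4+(2),4−(-3))=6
  k=5: (−1)^0·2693.9933/(240)·0.1258^3·0.9921^5 = +0.021480
  k=6: (−1)^1·2693.9933/(720)·0.1258^1·0.9921^7 = -0.445178
d^4_{-3,2}(2.8893) = +0.021480 -0.445178 = -0.423698
|D^4_{-3,2}|² = |d^4_{-3,2}(β)|² = (-0.423698)² = 0.179520 (the z-rotation phases have unit modulus)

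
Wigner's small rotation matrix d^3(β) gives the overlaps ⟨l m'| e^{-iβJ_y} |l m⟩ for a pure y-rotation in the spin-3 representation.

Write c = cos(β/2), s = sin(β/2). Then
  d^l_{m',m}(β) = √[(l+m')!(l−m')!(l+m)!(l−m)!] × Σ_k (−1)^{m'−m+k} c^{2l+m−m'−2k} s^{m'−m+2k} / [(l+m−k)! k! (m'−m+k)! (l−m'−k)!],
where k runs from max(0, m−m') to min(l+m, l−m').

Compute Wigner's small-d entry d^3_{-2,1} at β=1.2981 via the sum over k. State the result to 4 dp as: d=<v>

d=0.5029

d^3_{-2,1}(β=1.2981) via Wigner's sum:
c=cos(1.2981/2)=0.796658, s=sin(1.2981/2)=0.604430; N=√[1·120·24·2]=75.894664
The bounds max(0,m−m')=3 and min(l+m,l−m')=4 give 2 terms
  k=3: (−1)^0·75.8947/(12)·0.7967^3·0.6044^3 = +0.706129
  k=4: (−1)^1·75.8947/(24)·0.7967^1·0.6044^5 = -0.203236
d^3_{-2,1}(1.2981) = +0.706129 -0.203236 = +0.502893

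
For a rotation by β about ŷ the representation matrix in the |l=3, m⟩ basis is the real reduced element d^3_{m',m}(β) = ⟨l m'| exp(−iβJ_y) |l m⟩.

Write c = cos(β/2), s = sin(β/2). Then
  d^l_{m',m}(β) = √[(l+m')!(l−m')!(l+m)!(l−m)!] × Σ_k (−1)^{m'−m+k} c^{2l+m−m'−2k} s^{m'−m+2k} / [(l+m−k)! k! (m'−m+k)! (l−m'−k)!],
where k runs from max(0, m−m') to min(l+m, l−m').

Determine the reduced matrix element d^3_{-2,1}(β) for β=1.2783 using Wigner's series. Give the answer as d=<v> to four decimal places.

d^3_{-2,1}(β=1.2783) via Wigner's sum:
c=cos(1.2783/2)=0.802603, s=sin(1.2783/2)=0.596513; N=√[1·120·24·2]=75.894664
The bounds max(0,m−m')=3 and min(l+m,l−m')=4 give 2 terms
  k=3: (−1)^0·75.8947/(12)·0.8026^3·0.5965^3 = +0.694054
  k=4: (−1)^1·75.8947/(24)·0.8026^1·0.5965^5 = -0.191691
d^3_{-2,1}(1.2783) = +0.694054 -0.191691 = +0.502363

d=0.5024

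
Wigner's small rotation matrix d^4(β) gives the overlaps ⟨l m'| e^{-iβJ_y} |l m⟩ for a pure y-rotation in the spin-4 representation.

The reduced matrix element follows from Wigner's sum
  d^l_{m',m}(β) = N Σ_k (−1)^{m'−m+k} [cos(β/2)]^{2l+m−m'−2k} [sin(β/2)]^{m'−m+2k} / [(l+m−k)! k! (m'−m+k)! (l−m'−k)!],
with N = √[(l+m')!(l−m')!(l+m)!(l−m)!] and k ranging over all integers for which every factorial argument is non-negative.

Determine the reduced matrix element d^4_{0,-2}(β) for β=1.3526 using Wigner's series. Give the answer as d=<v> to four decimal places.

d=-0.2532

d^4_{0,-2}(β=1.3526) via Wigner's sum:
With c≡cos(β/2)=0.779894 and s≡sin(β/2)=0.625912, N=[24·24·2·720]^{1/2}=910.735966
k: max(0,(-2)−(0))=0 … min(4+(-2),4−(0))=2
  k=0: (−1)^2·910.7360/(96)·0.7799^6·0.6259^2 = +0.836297
  k=1: (−1)^3·910.7360/(36)·0.7799^4·0.6259^4 = -1.436430
  k=2: (−1)^4·910.7360/(96)·0.7799^2·0.6259^6 = +0.346953
d^4_{0,-2}(1.3526) = +0.836297 -1.436430 +0.346953 = -0.253180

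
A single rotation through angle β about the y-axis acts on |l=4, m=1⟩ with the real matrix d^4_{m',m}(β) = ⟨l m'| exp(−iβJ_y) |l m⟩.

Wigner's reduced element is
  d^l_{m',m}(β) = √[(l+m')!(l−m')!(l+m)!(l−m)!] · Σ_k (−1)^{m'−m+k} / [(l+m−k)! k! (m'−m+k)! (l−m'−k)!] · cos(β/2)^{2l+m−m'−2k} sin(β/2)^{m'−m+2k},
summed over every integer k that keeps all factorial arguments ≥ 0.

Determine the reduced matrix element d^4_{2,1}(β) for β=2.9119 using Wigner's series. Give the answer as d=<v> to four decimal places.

d=-0.0202

d^4_{2,1}(β=2.9119) via Wigner's sum:
c=cos(2.9119/2)=0.114594, s=sin(2.9119/2)=0.993412; N=√[720·2·120·6]=1018.233765
Admissible k: 0..2 (factorial args all ≥0)
  k=0: (−1)^1·1018.2338/(240)·0.1146^7·0.9934^1 = -0.000001
  k=1: (−1)^2·1018.2338/(48)·0.1146^5·0.9934^3 = +0.000411
  k=2: (−1)^3·1018.2338/(72)·0.1146^3·0.9934^5 = -0.020590
d^4_{2,1}(2.9119) = -0.000001 +0.000411 -0.020590 = -0.020180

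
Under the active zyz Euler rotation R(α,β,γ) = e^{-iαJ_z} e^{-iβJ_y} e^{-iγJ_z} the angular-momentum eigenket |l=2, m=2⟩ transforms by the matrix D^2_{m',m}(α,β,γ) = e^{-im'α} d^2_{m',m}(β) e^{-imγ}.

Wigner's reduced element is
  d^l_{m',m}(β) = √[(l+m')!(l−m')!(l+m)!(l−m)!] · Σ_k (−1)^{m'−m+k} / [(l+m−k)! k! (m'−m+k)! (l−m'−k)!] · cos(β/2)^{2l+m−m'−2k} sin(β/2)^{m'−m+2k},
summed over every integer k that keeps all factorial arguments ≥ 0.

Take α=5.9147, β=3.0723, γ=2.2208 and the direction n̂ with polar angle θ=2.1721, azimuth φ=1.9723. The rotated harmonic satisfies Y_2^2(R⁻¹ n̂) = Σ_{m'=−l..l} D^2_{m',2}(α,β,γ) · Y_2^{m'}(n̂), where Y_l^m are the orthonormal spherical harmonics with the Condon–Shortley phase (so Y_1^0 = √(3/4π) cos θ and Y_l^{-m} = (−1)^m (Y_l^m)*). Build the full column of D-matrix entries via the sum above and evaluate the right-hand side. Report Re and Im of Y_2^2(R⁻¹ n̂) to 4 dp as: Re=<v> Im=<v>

Need the full column D^2_{m',2} for m'=−2..2 at α=5.9147, β=3.0723, γ=2.2208.
cos(β/2)=0.034639, sin(β/2)=0.999400
d^2_{-2,2}: single k=4 term ⇒ +0.997602;  D = +0.448401+0.891149i
d^2_{-1,2}: single k=3 term ⇒ +0.069154;  D = +0.006745+0.068824i
d^2_{0,2}: single k=2 term ⇒ +0.002936;  D = -0.000785+0.002829i
d^2_{1,2}: single k=1 term ⇒ +0.000083;  D = -0.000050+0.000067i
d^2_{2,2}: single k=0 term ⇒ +0.000001;  D = -0.000001+0.000001i
Y_2^{m'}(θ=2.1721,φ=1.9723) and Σ D·Y over m':
  (+0.4484+0.8911i)·(-0.1824+0.1890i)  (+0.0067+0.0688i)·(+0.1408+0.3317i)  (-0.0008+0.0028i)·(-0.0126+0.0000i)  (-0.0000+0.0001i)·(-0.1408+0.3317i)  (-0.0000+0.0000i)·(-0.1824-0.1890i)
Y_2^2(R⁻¹ n̂) = -0.272080-0.065966i

Re=-0.2721 Im=-0.0660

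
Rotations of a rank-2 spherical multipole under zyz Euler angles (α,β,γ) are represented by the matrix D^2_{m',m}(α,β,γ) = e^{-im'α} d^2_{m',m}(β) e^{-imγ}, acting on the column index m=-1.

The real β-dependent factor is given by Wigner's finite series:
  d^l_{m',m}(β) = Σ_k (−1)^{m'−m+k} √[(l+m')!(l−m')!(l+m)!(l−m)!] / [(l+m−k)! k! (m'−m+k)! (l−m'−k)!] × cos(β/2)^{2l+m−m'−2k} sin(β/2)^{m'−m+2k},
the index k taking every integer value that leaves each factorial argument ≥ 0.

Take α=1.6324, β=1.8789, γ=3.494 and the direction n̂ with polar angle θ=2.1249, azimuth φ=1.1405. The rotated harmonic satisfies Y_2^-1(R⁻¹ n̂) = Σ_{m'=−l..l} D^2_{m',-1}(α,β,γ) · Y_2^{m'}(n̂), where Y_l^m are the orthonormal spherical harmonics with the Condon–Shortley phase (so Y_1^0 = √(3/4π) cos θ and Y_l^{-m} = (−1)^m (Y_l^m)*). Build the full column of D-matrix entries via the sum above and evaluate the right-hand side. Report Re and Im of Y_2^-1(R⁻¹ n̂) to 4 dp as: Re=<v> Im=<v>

Re=-0.0801 Im=-0.3183

Need the full column D^2_{m',-1} for m'=−2..2 at α=1.6324, β=1.8789, γ=3.494.
cos(β/2)=0.590232, sin(β/2)=0.807234
d^2_{-2,-1}: single k=1 term ⇒ +0.331969;  D = +0.295124+0.152004i
d^2_{-1,-1}: k∈[0..1] ⇒ +0.121364 -0.681029 = -0.559664;  D = -0.225144+0.512381i
d^2_{0,-1}: k∈[0..1] ⇒ -0.406577 +0.760495 = +0.353917;  D = -0.332167-0.122157i
d^2_{1,-1}: k∈[0..1] ⇒ +0.681029 -0.424617 = +0.256412;  D = -0.073519+0.245646i
d^2_{2,-1}: single k=0 term ⇒ -0.620941;  D = -0.604703-0.141077i
Y_2^{m'}(θ=2.1249,φ=1.1405) and Σ D·Y over m':
  (+0.2951+0.1520i)·(-0.1821-0.2118i)  (-0.2251+0.5124i)·(-0.1442+0.3142i)  (-0.3322-0.1222i)·(-0.0534+0.0000i)  (-0.0735+0.2456i)·(+0.1442+0.3142i)  (-0.6047-0.1411i)·(-0.1821+0.2118i)
Y_2^-1(R⁻¹ n̂) = -0.080083-0.318334i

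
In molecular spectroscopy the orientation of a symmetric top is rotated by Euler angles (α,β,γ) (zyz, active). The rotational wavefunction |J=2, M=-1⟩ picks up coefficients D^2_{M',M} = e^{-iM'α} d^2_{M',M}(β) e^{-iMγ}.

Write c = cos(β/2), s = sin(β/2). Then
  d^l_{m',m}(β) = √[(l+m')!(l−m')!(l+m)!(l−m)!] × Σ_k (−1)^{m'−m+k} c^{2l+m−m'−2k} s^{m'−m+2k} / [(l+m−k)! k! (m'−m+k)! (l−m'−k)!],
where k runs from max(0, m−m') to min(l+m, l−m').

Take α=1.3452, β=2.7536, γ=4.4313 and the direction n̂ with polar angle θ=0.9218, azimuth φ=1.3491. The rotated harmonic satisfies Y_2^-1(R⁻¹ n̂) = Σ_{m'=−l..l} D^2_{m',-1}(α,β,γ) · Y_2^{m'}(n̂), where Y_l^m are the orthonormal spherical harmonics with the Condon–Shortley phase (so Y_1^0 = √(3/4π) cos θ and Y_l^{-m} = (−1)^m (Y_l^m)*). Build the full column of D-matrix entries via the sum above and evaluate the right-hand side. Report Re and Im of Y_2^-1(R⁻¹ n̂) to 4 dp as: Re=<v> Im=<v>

Re=-0.0528 Im=-0.1852

Need the full column D^2_{m',-1} for m'=−2..2 at α=1.3452, β=2.7536, γ=4.4313.
cos(β/2)=0.192782, sin(β/2)=0.981242
d^2_{-2,-1}: single k=1 term ⇒ +0.014061;  D = +0.009400+0.010456i
d^2_{-1,-1}: k∈[0..1] ⇒ +0.001381 -0.107351 = -0.105970;  D = -0.092655+0.051425i
d^2_{0,-1}: k∈[0..1] ⇒ -0.017221 +0.446138 = +0.428918;  D = -0.118983-0.412084i
d^2_{1,-1}: k∈[0..1] ⇒ +0.107351 -0.927052 = -0.819701;  D = +0.818439-0.045464i
d^2_{2,-1}: single k=0 term ⇒ -0.364270;  D = +0.061665-0.359013i
Y_2^{m'}(θ=0.9218,φ=1.3491) and Σ D·Y over m':
  (+0.0094+0.0105i)·(-0.2215-0.1052i)  (-0.0927+0.0514i)·(+0.0818-0.3629i)  (-0.1190-0.4121i)·(+0.0302+0.0000i)  (+0.8184-0.0455i)·(-0.0818-0.3629i)  (+0.0617-0.3590i)·(-0.2215+0.1052i)
Y_2^-1(R⁻¹ n̂) = -0.052834-0.185218i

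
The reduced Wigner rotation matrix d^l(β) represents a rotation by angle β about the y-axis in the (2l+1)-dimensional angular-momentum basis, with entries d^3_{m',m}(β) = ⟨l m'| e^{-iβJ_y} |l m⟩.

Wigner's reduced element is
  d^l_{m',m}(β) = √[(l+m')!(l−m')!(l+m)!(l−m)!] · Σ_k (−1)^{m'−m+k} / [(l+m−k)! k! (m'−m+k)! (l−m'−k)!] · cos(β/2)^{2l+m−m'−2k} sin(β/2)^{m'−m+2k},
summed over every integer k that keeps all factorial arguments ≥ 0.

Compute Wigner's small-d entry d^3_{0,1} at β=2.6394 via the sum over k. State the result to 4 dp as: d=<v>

d=0.5923

d^3_{0,1}(β=2.6394) via Wigner's sum:
c=cos(2.6394/2)=0.248466, s=sin(2.6394/2)=0.968641; N=√[6·6·24·2]=41.569219
Admissible k: 1..3 (factorial args all ≥0)
  k=1: (−1)^0·41.5692/(12)·0.2485^5·0.9686^1 = +0.003178
  k=2: (−1)^1·41.5692/(4)·0.2485^3·0.9686^3 = -0.144878
  k=3: (−1)^2·41.5692/(12)·0.2485^1·0.9686^5 = +0.733958
d^3_{0,1}(2.6394) = +0.003178 -0.144878 +0.733958 = +0.592258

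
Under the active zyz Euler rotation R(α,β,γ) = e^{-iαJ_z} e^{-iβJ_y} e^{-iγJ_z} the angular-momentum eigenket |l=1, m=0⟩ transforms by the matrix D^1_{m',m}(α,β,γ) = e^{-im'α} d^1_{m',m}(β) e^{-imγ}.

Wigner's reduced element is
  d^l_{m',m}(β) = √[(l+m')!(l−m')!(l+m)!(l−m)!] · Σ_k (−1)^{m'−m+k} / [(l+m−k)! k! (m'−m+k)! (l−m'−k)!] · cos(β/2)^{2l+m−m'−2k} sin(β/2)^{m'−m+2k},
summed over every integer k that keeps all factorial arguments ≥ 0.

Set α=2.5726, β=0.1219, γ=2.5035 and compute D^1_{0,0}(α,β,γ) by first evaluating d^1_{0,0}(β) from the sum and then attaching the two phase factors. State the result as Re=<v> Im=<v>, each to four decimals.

Re=0.9926 Im=0.0000

Split into d^1_{0,0}(β=0.1219) × two z-phases.
c=cos(0.1219/2)=0.998143, s=sin(0.1219/2)=0.060912; N=√[1·1·1·1]=1.000000
Admissible k: 0..1 (factorial args all ≥0)
  k=0: (−1)^0·1.0000/(1)·0.9981^2·0.0609^0 = +0.996290
  k=1: (−1)^1·1.0000/(1)·0.9981^0·0.0609^2 = -0.003710
d^1_{0,0}(0.1219) = +0.996290 -0.003710 = +0.992579
Phases: e^{-i·(0)·2.5726}=+1.000000+0.000000i, e^{-i·(0)·2.5035}=+1.000000+0.000000i ⇒ D=+0.992579+0.000000i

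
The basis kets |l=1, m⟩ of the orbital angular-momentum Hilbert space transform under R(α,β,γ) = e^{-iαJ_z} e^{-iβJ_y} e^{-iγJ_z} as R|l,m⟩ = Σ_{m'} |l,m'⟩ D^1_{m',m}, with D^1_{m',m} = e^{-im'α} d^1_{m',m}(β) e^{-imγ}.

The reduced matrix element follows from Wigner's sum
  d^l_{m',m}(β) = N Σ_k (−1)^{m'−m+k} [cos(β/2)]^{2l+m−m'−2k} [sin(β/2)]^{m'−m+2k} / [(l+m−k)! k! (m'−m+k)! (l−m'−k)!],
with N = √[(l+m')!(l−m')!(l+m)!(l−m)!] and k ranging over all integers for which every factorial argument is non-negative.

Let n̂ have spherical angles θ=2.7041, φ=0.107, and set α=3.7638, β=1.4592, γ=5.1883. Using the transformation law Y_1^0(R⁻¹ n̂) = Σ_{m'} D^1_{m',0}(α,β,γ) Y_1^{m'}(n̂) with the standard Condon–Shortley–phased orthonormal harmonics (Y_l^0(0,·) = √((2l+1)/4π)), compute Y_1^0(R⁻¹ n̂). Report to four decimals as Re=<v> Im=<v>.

Re=-0.2283 Im=0.0000

Need the full column D^1_{m',0} for m'=−1..1 at α=3.7638, β=1.4592, γ=5.1883.
cos(β/2)=0.745441, sin(β/2)=0.666572
d^1_{-1,0}: single k=1 term ⇒ +0.702708;  D = -0.571016-0.409560i
d^1_{0,0}: k∈[0..1] ⇒ +0.555682 -0.444318 = +0.111365;  D = +0.111365+0.000000i
d^1_{1,0}: single k=0 term ⇒ -0.702708;  D = +0.571016-0.409560i
Y_1^{m'}(θ=2.7041,φ=0.107) and Σ D·Y over m':
  (-0.5710-0.4096i)·(+0.1455-0.0156i)  (+0.1114+0.0000i)·(-0.4426+0.0000i)  (+0.5710-0.4096i)·(-0.1455-0.0156i)
Y_1^0(R⁻¹ n̂) = -0.228303+0.000000i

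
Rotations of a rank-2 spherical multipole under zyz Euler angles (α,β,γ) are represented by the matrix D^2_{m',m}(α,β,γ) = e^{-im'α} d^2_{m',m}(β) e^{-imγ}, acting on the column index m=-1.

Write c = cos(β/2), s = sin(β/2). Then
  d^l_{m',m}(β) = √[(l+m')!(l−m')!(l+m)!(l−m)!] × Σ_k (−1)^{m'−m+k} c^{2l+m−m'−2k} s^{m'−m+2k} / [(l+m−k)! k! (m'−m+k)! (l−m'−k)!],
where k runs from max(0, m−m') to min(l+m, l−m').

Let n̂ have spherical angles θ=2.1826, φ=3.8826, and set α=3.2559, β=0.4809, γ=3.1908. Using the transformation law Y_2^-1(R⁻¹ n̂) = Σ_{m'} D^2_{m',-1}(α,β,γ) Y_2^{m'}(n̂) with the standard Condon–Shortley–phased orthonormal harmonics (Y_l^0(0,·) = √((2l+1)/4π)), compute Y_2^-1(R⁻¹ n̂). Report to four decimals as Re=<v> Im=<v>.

Re=0.1371 Im=-0.0684

Need the full column D^2_{m',-1} for m'=−2..2 at α=3.2559, β=0.4809, γ=3.1908.
cos(β/2)=0.971231, sin(β/2)=0.238140
d^2_{-2,-1}: single k=1 term ⇒ +0.436344;  D = -0.419613-0.119673i
d^2_{-1,-1}: k∈[0..1] ⇒ +0.889795 -0.160483 = +0.729312;  D = +0.719584+0.118722i
d^2_{0,-1}: k∈[0..1] ⇒ -0.534410 +0.032129 = -0.502282;  D = +0.501674+0.024706i
d^2_{1,-1}: k∈[0..1] ⇒ +0.160483 -0.003216 = +0.157267;  D = +0.156934-0.010231i
d^2_{2,-1}: single k=0 term ⇒ -0.026233;  D = +0.025812-0.004681i
Y_2^{m'}(θ=2.1826,φ=3.8826) and Σ D·Y over m':
  (-0.4196-0.1197i)·(+0.0230-0.2578i)  (+0.7196+0.1187i)·(+0.2680-0.2452i)  (+0.5017+0.0247i)·(-0.0033+0.0000i)  (+0.1569-0.0102i)·(-0.2680-0.2452i)  (+0.0258-0.0047i)·(+0.0230+0.2578i)
Y_2^-1(R⁻¹ n̂) = +0.137052-0.068445i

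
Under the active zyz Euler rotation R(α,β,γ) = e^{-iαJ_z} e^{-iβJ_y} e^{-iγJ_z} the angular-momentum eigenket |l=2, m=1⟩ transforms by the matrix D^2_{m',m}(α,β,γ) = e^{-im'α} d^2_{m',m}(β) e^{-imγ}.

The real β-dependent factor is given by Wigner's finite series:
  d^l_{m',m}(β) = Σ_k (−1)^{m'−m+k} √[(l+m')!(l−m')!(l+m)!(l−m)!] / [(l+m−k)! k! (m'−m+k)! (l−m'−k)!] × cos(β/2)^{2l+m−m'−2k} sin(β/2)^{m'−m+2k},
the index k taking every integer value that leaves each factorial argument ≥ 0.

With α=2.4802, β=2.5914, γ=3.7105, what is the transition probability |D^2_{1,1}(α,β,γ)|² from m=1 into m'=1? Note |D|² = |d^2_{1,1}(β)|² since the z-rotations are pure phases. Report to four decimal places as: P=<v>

P=0.0398

Split into d^2_{1,1}(β=2.5914) × two z-phases.
With c≡cos(β/2)=0.271640 and s≡sin(β/2)=0.962399, N=[6·1·6·1]^{1/2}=6.000000
Admissible k: 0..1 (factorial args all ≥0)
  k=0: (−1)^0·6.0000/(6)·0.2716^4·0.9624^0 = +0.005445
  k=1: (−1)^1·6.0000/(2)·0.2716^2·0.9624^2 = -0.205030
d^2_{1,1}(2.5914) = +0.005445 -0.205030 = -0.199586
|D^2_{1,1}|² = |d^2_{1,1}(β)|² = (-0.199586)² = 0.039834 (the z-rotation phases have unit modulus)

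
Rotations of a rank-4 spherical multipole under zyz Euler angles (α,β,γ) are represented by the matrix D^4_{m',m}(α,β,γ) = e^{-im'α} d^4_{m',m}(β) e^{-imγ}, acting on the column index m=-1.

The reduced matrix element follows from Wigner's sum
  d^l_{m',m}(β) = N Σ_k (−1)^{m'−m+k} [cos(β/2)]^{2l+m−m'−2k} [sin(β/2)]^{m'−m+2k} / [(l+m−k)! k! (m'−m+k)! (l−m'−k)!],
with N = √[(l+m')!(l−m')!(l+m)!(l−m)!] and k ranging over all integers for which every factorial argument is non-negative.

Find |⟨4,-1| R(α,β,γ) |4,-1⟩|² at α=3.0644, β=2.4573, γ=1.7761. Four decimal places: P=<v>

D^4_{-1,-1}(3.0644,2.4573,1.7761) = e^{-i·-1·3.0644}·d^4_{-1,-1}(2.4573)·e^{-i·-1·1.7761}. Compute d first:
With c≡cos(β/2)=0.335510 and s≡sin(β/2)=0.942037, N=[6·120·6·120]^{1/2}=720.000000
k∈{0,1,2,3} keeps every argument non-negative
  k=0: (−1)^0·720.0000/(720)·0.3355^8·0.9420^0 = +0.000161
  k=1: (−1)^1·720.0000/(48)·0.3355^6·0.9420^2 = -0.018987
  k=2: (−1)^2·720.0000/(24)·0.3355^4·0.9420^4 = +0.299373
  k=3: (−1)^3·720.0000/(72)·0.3355^2·0.9420^6 = -0.786715
d^4_{-1,-1}(2.4573) = +0.000161 -0.018987 +0.299373 -0.786715 = -0.506168
|D^4_{-1,-1}|² = |d^4_{-1,-1}(β)|² = (-0.506168)² = 0.256206 (the z-rotation phases have unit modulus)

P=0.2562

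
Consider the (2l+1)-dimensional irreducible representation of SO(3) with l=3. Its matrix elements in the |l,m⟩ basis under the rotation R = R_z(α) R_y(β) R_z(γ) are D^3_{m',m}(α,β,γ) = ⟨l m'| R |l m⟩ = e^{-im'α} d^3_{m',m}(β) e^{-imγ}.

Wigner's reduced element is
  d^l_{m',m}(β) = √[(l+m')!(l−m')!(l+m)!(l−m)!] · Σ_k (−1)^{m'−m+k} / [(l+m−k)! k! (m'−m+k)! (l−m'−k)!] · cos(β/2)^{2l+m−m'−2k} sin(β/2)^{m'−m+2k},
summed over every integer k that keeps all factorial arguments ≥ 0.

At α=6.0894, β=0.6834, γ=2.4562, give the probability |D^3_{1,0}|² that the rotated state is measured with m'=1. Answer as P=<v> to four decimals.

P=0.3010

Split into d^3_{1,0}(β=0.6834) × two z-phases.
c=cos(0.6834/2)=0.942186, s=sin(0.6834/2)=0.335089; N=√[24·2·6·6]=41.569219
k: max(0,(0)−(1))=0 … min(3+(0),3−(1))=2
  k=0: (−1)^1·41.5692/(12)·0.9422^5·0.3351^1 = -0.861857
  k=1: (−1)^2·41.5692/(4)·0.9422^3·0.3351^3 = +0.327042
  k=2: (−1)^3·41.5692/(12)·0.9422^1·0.3351^5 = -0.013789
d^3_{1,0}(0.6834) = -0.861857 +0.327042 -0.013789 = -0.548604
|D^3_{1,0}|² = |d^3_{1,0}(β)|² = (-0.548604)² = 0.300966 (the z-rotation phases have unit modulus)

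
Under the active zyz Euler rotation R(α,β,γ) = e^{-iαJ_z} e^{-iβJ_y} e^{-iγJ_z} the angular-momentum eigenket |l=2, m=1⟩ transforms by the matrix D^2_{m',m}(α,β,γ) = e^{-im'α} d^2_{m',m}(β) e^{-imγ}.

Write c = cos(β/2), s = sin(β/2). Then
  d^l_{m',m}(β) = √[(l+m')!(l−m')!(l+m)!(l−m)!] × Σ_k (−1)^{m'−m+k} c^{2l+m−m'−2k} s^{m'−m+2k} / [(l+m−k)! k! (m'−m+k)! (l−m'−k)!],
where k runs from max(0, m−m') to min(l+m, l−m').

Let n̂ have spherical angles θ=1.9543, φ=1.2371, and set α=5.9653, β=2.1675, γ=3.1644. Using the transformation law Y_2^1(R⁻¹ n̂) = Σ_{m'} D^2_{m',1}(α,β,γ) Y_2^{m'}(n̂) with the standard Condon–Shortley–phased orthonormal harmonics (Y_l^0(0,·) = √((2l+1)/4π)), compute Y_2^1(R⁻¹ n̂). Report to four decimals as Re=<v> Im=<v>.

Need the full column D^2_{m',1} for m'=−2..2 at α=5.9653, β=2.1675, γ=3.1644.
cos(β/2)=0.468018, sin(β/2)=0.883719
d^2_{-2,1}: single k=3 term ⇒ +0.646004;  D = -0.510901+0.395350i
d^2_{-1,1}: k∈[2..3] ⇒ +0.513185 -0.609898 = -0.096712;  D = +0.091154-0.032315i
d^2_{0,1}: k∈[1..2] ⇒ +0.221910 -0.791190 = -0.569280;  D = +0.569132-0.012983i
d^2_{1,1}: k∈[0..1] ⇒ +0.047979 -0.513185 = -0.465207;  D = +0.445100+0.135289i
d^2_{2,1}: single k=0 term ⇒ -0.181189;  D = +0.148203+0.104237i
Y_2^{m'}(θ=1.9543,φ=1.2371) and Σ D·Y over m':
  (-0.5109+0.3953i)·(-0.2609-0.2056i)  (+0.0912-0.0323i)·(-0.0878+0.2533i)  (+0.5691-0.0130i)·(-0.1829+0.0000i)  (+0.4451+0.1353i)·(+0.0878+0.2533i)  (+0.1482+0.1042i)·(-0.2609+0.2056i)
Y_2^1(R⁻¹ n̂) = +0.055379+0.158080i

Re=0.0554 Im=0.1581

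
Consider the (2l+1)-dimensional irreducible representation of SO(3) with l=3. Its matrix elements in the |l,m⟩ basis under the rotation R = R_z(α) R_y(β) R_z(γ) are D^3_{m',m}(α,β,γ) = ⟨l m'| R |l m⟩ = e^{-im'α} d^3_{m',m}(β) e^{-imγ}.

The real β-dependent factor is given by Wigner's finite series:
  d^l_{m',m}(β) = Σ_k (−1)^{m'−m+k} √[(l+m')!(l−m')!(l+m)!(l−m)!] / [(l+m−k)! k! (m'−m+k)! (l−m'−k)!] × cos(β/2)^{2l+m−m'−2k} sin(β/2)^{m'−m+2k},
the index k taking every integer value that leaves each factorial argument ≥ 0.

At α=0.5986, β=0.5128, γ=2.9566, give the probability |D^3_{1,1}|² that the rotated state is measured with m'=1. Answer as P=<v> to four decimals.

P=0.1536

D^3_{1,1}(0.5986,0.5128,2.9566) = e^{-i·1·0.5986}·d^3_{1,1}(0.5128)·e^{-i·1·2.9566}. Compute d first:
c=cos(0.5128/2)=0.967309, s=sin(0.5128/2)=0.253600; N=√[24·2·24·2]=48.000000
The bounds max(0,m−m')=0 and min(l+m,l−m')=2 give 3 terms
  k=0: (−1)^0·48.0000/(48)·0.9673^6·0.2536^0 = +0.819204
  k=1: (−1)^1·48.0000/(6)·0.9673^4·0.2536^2 = -0.450453
  k=2: (−1)^2·48.0000/(8)·0.9673^2·0.2536^4 = +0.023221
d^3_{1,1}(0.5128) = +0.819204 -0.450453 +0.023221 = +0.391972
|D^3_{1,1}|² = |d^3_{1,1}(β)|² = (+0.391972)² = 0.153642 (the z-rotation phases have unit modulus)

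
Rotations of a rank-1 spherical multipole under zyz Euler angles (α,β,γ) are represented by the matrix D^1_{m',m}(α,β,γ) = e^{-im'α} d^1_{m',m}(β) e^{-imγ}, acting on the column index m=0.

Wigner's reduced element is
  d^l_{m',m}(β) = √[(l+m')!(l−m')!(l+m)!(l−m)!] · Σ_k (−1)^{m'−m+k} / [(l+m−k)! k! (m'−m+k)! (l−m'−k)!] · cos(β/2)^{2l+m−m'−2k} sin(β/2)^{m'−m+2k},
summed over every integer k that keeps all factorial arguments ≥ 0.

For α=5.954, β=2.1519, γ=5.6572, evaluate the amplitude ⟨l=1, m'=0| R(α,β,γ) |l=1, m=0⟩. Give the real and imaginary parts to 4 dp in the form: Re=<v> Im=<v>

Split into d^1_{0,0}(β=2.1519) × two z-phases.
c=cos(2.1519/2)=0.474896, s=sin(2.1519/2)=0.880042; N=√[1·1·1·1]=1.000000
k∈{0,1} keeps every argument non-negative
  k=0: (−1)^0·1.0000/(1)·0.4749^2·0.8800^0 = +0.225527
  k=1: (−1)^1·1.0000/(1)·0.4749^0·0.8800^2 = -0.774473
d^1_{0,0}(2.1519) = +0.225527 -0.774473 = -0.548947
D = (+1.000000+0.000000i)·(-0.548947)·(+1.000000+0.000000i) = -0.548947+0.000000i

Re=-0.5489 Im=0.0000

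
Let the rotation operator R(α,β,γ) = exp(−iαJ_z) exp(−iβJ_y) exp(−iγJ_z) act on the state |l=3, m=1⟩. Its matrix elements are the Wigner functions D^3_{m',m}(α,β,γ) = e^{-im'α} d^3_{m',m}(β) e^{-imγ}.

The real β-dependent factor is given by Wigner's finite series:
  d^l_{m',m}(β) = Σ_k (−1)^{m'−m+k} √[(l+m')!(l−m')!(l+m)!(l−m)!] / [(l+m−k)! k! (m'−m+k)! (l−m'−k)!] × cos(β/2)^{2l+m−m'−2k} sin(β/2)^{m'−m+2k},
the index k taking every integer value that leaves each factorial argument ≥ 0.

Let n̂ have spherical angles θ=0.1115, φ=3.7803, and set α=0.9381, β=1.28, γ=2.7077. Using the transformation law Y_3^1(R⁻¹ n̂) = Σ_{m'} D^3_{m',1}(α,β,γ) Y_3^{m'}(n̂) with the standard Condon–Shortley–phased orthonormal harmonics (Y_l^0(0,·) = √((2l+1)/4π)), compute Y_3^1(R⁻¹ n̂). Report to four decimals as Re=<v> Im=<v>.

Need the full column D^3_{m',1} for m'=−3..3 at α=0.9381, β=1.28, γ=2.7077.
cos(β/2)=0.802096, sin(β/2)=0.597195
d^3_{-3,1}: single k=4 term ⇒ +0.316930;  D = +0.315131+0.033721i
d^3_{-2,1}: k∈[3..4] ⇒ +0.695117 -0.192668 = +0.502450;  D = +0.338535-0.371282i
d^3_{-1,1}: k∈[2..4] ⇒ +0.885705 -0.654649 +0.045363 = +0.276419;  D = -0.054592-0.270974i
d^3_{0,1}: k∈[1..3] ⇒ +0.686813 -1.142194 +0.211057 = -0.244325;  D = +0.221685+0.102716i
d^3_{1,1}: k∈[0..2] ⇒ +0.266292 -1.180940 +0.490987 = -0.423662;  D = +0.370940-0.204677i
d^3_{2,1}: k∈[0..1] ⇒ -0.626971 +0.695117 = +0.068146;  D = -0.008732+0.067584i
d^3_{3,1}: single k=0 term ⇒ +0.571720;  D = +0.413936+0.394361i
Y_3^{m'}(θ=0.1115,φ=3.7803) and Σ D·Y over m':
  (+0.3151+0.0337i)·(+0.0002+0.0005i)  (+0.3385-0.3713i)·(+0.0036-0.0120i)  (-0.0546-0.2710i)·(-0.1137+0.0844i)  (+0.2217+0.1027i)·(+0.7188+0.0000i)  (+0.3709-0.2047i)·(+0.1137+0.0844i)  (-0.0087+0.0676i)·(+0.0036+0.0120i)  (+0.4139+0.3944i)·(-0.0002+0.0005i)
Y_3^1(R⁻¹ n̂) = +0.243542+0.103113i

Re=0.2435 Im=0.1031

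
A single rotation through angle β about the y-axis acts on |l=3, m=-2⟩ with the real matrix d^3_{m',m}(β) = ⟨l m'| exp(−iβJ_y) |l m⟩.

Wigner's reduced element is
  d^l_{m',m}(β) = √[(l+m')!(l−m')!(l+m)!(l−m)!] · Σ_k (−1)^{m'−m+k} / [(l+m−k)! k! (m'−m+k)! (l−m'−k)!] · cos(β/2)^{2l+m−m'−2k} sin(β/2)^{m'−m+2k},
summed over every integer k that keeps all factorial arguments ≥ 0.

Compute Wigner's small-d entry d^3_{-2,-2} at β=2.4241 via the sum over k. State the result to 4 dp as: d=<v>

d^3_{-2,-2}(β=2.4241) via Wigner's sum:
Half-angle: c=0.351101, s=0.936338. N=√(1·120·1·120)=120.000000
Admissible k: 0..1 (factorial args all ≥0)
  k=0: (−1)^0·120.0000/(120)·0.3511^6·0.9363^0 = +0.001873
  k=1: (−1)^1·120.0000/(24)·0.3511^4·0.9363^2 = -0.066613
d^3_{-2,-2}(2.4241) = +0.001873 -0.066613 = -0.064740

d=-0.0647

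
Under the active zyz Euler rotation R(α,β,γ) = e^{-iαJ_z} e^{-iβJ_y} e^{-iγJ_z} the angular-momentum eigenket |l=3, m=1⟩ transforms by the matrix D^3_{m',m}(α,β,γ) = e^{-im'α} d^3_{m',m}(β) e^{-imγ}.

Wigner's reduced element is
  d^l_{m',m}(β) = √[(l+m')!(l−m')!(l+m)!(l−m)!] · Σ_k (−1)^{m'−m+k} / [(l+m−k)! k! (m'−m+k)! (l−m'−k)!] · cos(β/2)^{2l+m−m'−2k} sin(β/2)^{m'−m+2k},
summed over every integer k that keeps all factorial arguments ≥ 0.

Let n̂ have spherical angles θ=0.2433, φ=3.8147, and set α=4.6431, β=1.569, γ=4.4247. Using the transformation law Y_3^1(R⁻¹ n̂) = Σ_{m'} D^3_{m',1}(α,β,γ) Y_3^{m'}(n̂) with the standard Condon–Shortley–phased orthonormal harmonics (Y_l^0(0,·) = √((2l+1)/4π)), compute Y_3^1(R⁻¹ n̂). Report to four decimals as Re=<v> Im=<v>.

Re=0.1245 Im=-0.2459

Need the full column D^3_{m',1} for m'=−3..3 at α=4.6431, β=1.569, γ=4.4247.
cos(β/2)=0.707742, sin(β/2)=0.706471
d^3_{-3,1}: single k=4 term ⇒ +0.483252;  D = -0.481713-0.038533i
d^3_{-2,1}: k∈[3..4] ⇒ +0.790566 -0.393865 = +0.396700;  D = +0.058933-0.392298i
d^3_{-1,1}: k∈[2..4] ⇒ +0.751345 -0.998200 +0.124328 = -0.122528;  D = -0.119617-0.026548i
d^3_{0,1}: k∈[1..3] ⇒ +0.434569 -1.299032 +0.431458 = -0.433005;  D = +0.122860-0.415209i
d^3_{1,1}: k∈[0..2] ⇒ +0.125675 -1.001793 +0.748650 = -0.127468;  D = +0.119432+0.044543i
d^3_{2,1}: k∈[0..1] ⇒ -0.396705 +0.790566 = +0.393860;  D = +0.162851-0.358616i
d^3_{3,1}: single k=0 term ⇒ +0.484991;  D = +0.426649+0.230623i
Y_3^{m'}(θ=0.2433,φ=3.8147) and Σ D·Y over m':
  (-0.4817-0.0385i)·(+0.0025+0.0053i)  (+0.0589-0.3923i)·(+0.0128-0.0561i)  (-0.1196-0.0265i)·(-0.2258+0.1801i)  (+0.1229-0.4152i)·(+0.6193+0.0000i)  (+0.1194+0.0445i)·(+0.2258+0.1801i)  (+0.1629-0.3586i)·(+0.0128+0.0561i)  (+0.4266+0.2306i)·(-0.0025+0.0053i)
Y_3^1(R⁻¹ n̂) = +0.124474-0.245871i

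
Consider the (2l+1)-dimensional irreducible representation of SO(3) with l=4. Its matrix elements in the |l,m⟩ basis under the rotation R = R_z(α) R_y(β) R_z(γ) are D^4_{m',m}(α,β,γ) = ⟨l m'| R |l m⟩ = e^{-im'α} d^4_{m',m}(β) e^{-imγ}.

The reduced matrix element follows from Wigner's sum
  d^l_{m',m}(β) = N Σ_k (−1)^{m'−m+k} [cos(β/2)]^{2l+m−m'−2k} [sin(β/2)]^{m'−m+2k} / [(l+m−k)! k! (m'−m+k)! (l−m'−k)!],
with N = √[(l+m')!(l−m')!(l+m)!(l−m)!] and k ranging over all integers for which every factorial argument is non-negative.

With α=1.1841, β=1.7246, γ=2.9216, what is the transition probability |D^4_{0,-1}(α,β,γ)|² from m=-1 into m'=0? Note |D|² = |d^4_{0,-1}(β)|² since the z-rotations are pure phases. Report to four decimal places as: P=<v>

P=0.0576

First d^4_{0,-1}(β=1.7246), then the phase factors e^{-i(0)α} and e^{-i(-1)γ}:
c=cos(1.7246/2)=0.650693, s=sin(1.7246/2)=0.759341; N=√[24·24·6·120]=643.987578
The bounds max(0,m−m')=0 and min(l+m,l−m')=3 give 4 terms
  k=0: (−1)^1·643.9876/(144)·0.6507^7·0.7593^1 = -0.167719
  k=1: (−1)^2·643.9876/(24)·0.6507^5·0.7593^3 = +1.370430
  k=2: (−1)^3·643.9876/(24)·0.6507^3·0.7593^5 = -1.866289
  k=3: (−1)^4·643.9876/(144)·0.6507^1·0.7593^7 = +0.423594
d^4_{0,-1}(1.7246) = -0.167719 +1.370430 -1.866289 +0.423594 = -0.239985
|D^4_{0,-1}|² = |d^4_{0,-1}(β)|² = (-0.239985)² = 0.057593 (the z-rotation phases have unit modulus)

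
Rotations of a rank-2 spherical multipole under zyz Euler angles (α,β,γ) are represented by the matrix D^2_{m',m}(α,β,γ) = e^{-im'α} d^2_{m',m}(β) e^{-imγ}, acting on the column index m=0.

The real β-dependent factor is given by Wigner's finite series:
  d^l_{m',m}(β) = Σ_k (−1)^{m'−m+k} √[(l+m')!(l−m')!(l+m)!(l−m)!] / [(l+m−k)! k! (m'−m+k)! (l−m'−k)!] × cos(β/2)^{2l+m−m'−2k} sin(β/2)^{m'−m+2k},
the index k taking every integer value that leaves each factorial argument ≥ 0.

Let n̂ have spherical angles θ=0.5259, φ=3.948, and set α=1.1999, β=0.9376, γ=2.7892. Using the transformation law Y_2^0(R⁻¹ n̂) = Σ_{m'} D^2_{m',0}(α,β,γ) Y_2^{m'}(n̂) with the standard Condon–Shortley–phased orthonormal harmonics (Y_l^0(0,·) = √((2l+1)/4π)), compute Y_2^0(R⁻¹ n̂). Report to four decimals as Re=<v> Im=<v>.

Need the full column D^2_{m',0} for m'=−2..2 at α=1.1999, β=0.9376, γ=2.7892.
cos(β/2)=0.892111, sin(β/2)=0.451816
d^2_{-2,0}: single k=2 term ⇒ +0.397958;  D = -0.293398+0.268864i
d^2_{-1,0}: k∈[1..2] ⇒ +0.785768 -0.201549 = +0.584219;  D = +0.211751+0.544494i
d^2_{0,0}: k∈[0..2] ⇒ +0.633397 -0.649862 +0.041672 = +0.025207;  D = +0.025207+0.000000i
d^2_{1,0}: k∈[0..1] ⇒ -0.785768 +0.201549 = -0.584219;  D = -0.211751+0.544494i
d^2_{2,0}: single k=0 term ⇒ +0.397958;  D = -0.293398-0.268864i
Y_2^{m'}(θ=0.5259,φ=3.948) and Σ D·Y over m':
  (-0.2934+0.2689i)·(-0.0041-0.0973i)  (+0.2118+0.5445i)·(-0.2321+0.2421i)  (+0.0252+0.0000i)·(+0.3924+0.0000i)  (-0.2118+0.5445i)·(+0.2321+0.2421i)  (-0.2934-0.2689i)·(-0.0041+0.0973i)
Y_2^0(R⁻¹ n̂) = -0.297368+0.000000i

Re=-0.2974 Im=0.0000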